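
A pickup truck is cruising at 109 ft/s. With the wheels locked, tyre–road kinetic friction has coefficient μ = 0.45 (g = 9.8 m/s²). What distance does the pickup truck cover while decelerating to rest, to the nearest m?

Braking distance ≈ 125 m

109 ft/s × 0.3048 = 33.2232 m/s.
a = μg = 0.45 × 9.8 = 4.410 m/s².
Braking distance = v²/(2a) = 33.2232² / (2 × 4.410) = 1103.781 / 8.820 = 125.145 m.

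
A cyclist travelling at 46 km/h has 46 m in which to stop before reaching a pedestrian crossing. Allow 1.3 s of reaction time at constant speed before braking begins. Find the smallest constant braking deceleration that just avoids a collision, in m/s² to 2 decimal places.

Required deceleration ≈ 2.78 m/s²

46 km/h ÷ 3.6 = 12.7778 m/s.
Distance covered during reaction = 12.7778 × 1.3 = 16.611 m.
Distance available for braking: 46 − 16.611 = 29.389 m.
v² = 2a·d ⇒ a = v²/(2d) = 12.7778² / (2 × 29.389) = 163.272 / 58.778 = 2.7778 m/s².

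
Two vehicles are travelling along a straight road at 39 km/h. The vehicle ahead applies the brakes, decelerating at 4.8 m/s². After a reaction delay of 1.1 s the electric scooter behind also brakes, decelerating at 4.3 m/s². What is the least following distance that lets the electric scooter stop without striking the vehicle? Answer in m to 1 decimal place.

39 km/h ÷ 3.6 = 10.8333 m/s.
Leader travels v²/(2a_L) = 117.360 / 9.600 = 12.225 m before stopping.
Follower covers v·t_r = 10.8333 × 1.1 = 11.917 m while reacting, then v²/(2a_F) = 117.360 / 8.600 = 13.647 m while braking, for a total of 11.917 + 13.647 = 25.564 m.
Since a_F ≤ a_L and the follower starts braking later, the follower is never slower than the leader, so the closest approach is when both have stopped.
Minimum gap = 25.564 − 12.225 = 13.339 m.

Minimum gap ≈ 13.3 m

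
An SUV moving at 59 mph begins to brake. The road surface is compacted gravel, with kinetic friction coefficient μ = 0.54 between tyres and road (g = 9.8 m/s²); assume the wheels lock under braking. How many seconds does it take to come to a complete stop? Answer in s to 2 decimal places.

59 mph × 0.44704 = 26.3754 m/s.
a = μg = 0.54 × 9.8 = 5.292 m/s².
Braking time = v/a = 26.3754 / 5.292 = 4.984 s.

Braking time ≈ 4.98 s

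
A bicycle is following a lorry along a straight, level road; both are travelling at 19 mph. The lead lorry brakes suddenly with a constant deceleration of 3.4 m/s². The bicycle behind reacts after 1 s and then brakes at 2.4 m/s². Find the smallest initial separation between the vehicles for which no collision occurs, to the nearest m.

19 mph × 0.44704 = 8.4938 m/s.
Leader travels v²/(2a_L) = 72.145 / 6.800 = 10.610 m before stopping.
Follower covers v·t_r = 8.4938 × 1 = 8.494 m while reacting, then v²/(2a_F) = 72.145 / 4.800 = 15.030 m while braking, for a total of 8.494 + 15.030 = 23.524 m.
Since a_F ≤ a_L and the follower starts braking later, the follower is never slower than the leader, so the closest approach is when both have stopped.
Minimum gap = 23.524 − 10.610 = 12.914 m.

Minimum gap ≈ 13 m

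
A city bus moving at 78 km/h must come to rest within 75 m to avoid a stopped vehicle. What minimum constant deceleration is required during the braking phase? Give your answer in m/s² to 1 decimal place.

78 km/h ÷ 3.6 = 21.6667 m/s.
v² = 2a·d ⇒ a = v²/(2d) = 21.6667² / (2 × 75.000) = 469.446 / 150.000 = 3.1296 m/s².

Required deceleration ≈ 3.1 m/s²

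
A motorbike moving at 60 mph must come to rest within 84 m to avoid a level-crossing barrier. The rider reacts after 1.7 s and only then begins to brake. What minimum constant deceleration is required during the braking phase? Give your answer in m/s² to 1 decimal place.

Required deceleration ≈ 9.4 m/s²

60 mph × 0.44704 = 26.8224 m/s.
Distance covered during reaction = 26.8224 × 1.7 = 45.598 m.
Distance available for braking: 84 − 45.598 = 38.402 m.
v² = 2a·d ⇒ a = v²/(2d) = 26.8224² / (2 × 38.402) = 719.441 / 76.804 = 9.3672 m/s².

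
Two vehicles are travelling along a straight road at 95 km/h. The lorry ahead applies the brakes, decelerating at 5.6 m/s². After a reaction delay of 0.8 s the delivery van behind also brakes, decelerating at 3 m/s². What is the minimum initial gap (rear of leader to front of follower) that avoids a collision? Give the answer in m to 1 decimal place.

Minimum gap ≈ 75.0 m

95 km/h ÷ 3.6 = 26.3889 m/s.
Leader travels v²/(2a_L) = 696.374 / 11.200 = 62.176 m before stopping.
Follower covers v·t_r = 26.3889 × 0.8 = 21.111 m while reacting, then v²/(2a_F) = 696.374 / 6.000 = 116.062 m while braking, for a total of 21.111 + 116.062 = 137.173 m.
Since a_F ≤ a_L and the follower starts braking later, the follower is never slower than the leader, so the closest approach is when both have stopped.
Minimum gap = 137.173 − 62.176 = 74.997 m.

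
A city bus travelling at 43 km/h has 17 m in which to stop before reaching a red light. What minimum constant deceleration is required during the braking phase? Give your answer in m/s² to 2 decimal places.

Required deceleration ≈ 4.20 m/s²

43 km/h ÷ 3.6 = 11.9444 m/s.
v² = 2a·d ⇒ a = v²/(2d) = 11.9444² / (2 × 17.000) = 142.669 / 34.000 = 4.1961 m/s².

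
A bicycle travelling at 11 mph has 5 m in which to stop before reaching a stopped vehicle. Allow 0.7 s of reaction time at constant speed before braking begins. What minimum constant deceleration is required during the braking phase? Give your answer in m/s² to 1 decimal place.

Required deceleration ≈ 7.8 m/s²

11 mph × 0.44704 = 4.9174 m/s.
Distance covered during reaction = 4.9174 × 0.7 = 3.442 m.
Distance available for braking: 5 − 3.442 = 1.558 m.
v² = 2a·d ⇒ a = v²/(2d) = 4.9174² / (2 × 1.558) = 24.181 / 3.116 = 7.7603 m/s².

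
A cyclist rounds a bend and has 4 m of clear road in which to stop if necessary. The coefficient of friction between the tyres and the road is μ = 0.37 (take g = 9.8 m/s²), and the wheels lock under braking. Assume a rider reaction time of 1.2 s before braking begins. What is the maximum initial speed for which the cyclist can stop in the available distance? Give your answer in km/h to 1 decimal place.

Maximum speed ≈ 9.3 km/h

a = μg = 0.37 × 9.8 = 3.626 m/s².
Stopping distance: v·t_r + v²/(2a) = 4 with t_r = 1.2 s and a = 3.626 m/s².
So v² + 8.702 v − 29.01 = 0.
Positive root: v = −a·t_r + √((a·t_r)² + 2a·d) = −4.351 + √(18.931 + 29.01) = 2.5729 m/s.
2.5729 m/s × 3.6 = 9.262 km/h.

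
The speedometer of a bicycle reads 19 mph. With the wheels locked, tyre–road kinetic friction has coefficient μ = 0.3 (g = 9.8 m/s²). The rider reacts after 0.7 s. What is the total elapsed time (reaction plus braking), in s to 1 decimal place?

19 mph × 0.44704 = 8.4938 m/s.
a = μg = 0.3 × 9.8 = 2.940 m/s².
Braking time = v/a = 8.4938 / 2.940 = 2.889 s.
Total = 0.7 + 2.889 = 3.589 s.

Total time ≈ 3.6 s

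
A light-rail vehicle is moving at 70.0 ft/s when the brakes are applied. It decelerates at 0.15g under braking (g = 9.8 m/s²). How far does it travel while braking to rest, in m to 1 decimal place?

Braking distance ≈ 154.8 m

70 ft/s × 0.3048 = 21.3360 m/s.
a = 0.15 × 9.8 = 1.470 m/s².
Braking distance = v²/(2a) = 21.3360² / (2 × 1.470) = 455.225 / 2.940 = 154.838 m.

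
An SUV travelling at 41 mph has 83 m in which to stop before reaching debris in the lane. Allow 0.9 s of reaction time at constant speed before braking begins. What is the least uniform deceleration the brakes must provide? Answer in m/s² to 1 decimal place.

Required deceleration ≈ 2.5 m/s²

41 mph × 0.44704 = 18.3286 m/s.
Distance covered during reaction = 18.3286 × 0.9 = 16.496 m.
Distance available for braking: 83 − 16.496 = 66.504 m.
v² = 2a·d ⇒ a = v²/(2d) = 18.3286² / (2 × 66.504) = 335.938 / 133.008 = 2.5257 m/s².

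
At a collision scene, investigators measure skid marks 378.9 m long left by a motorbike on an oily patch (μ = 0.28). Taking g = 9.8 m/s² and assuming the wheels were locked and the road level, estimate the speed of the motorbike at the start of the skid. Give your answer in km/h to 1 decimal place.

Initial speed ≈ 164.2 km/h

Deceleration a = μg = 0.28 × 9.8 = 2.744 m/s².
v = √(2a·d) = √(2 × 2.744 × 378.9) = √2079.403 = 45.6005 m/s.
= 45.6005 × 3.6 = 164.162 km/h.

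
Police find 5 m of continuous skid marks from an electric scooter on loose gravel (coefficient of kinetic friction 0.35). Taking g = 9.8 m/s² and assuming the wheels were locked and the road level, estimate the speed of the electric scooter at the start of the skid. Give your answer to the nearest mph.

Initial speed ≈ 13 mph

Deceleration a = μg = 0.35 × 9.8 = 3.430 m/s².
v = √(2a·d) = √(2 × 3.430 × 5) = √34.300 = 5.8566 m/s.
= 5.8566 ÷ 0.44704 = 13.101 mph.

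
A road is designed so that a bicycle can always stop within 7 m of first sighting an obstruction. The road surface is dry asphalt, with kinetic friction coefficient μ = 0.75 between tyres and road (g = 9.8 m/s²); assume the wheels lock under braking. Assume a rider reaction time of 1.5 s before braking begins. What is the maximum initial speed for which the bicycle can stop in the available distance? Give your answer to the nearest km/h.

a = μg = 0.75 × 9.8 = 7.350 m/s².
Stopping distance: v·t_r + v²/(2a) = 7 with t_r = 1.5 s and a = 7.350 m/s².
So v² + 22.050 v − 102.90 = 0.
Positive root: v = −a·t_r + √((a·t_r)² + 2a·d) = −11.025 + √(121.551 + 102.90) = 3.9567 m/s.
3.9567 m/s × 3.6 = 14.244 km/h.

Maximum speed ≈ 14 km/h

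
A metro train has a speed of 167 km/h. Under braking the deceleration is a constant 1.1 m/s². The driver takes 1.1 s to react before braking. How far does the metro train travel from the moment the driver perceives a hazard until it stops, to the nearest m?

Total stopping distance ≈ 1029 m

167 km/h ÷ 3.6 = 46.3889 m/s.
Reaction distance = v·t_r = 46.3889 × 1.1 = 51.028 m.
Braking distance = v²/(2a) = 46.3889² / (2 × 1.100) = 2151.930 / 2.200 = 978.150 m.
Total = 51.028 + 978.150 = 1029.178 m.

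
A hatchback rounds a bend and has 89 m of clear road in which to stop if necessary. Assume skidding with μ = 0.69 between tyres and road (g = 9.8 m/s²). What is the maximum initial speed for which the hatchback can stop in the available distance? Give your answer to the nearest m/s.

a = μg = 0.69 × 9.8 = 6.762 m/s².
v²/(2a) = d ⇒ v = √(2 × 6.762 × 89) = √1203.64 = 34.6935 m/s.

Maximum speed ≈ 35 m/s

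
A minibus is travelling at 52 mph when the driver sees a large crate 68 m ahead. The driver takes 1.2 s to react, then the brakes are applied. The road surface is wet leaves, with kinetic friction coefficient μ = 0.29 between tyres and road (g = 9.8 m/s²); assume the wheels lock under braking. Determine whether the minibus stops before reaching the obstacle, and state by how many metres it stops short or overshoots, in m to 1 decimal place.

52 mph × 0.44704 = 23.2461 m/s.
a = μg = 0.29 × 9.8 = 2.842 m/s².
Reaction distance = 23.2461 × 1.2 = 27.895 m.
Braking distance = v²/(2a) = 540.381 / 5.684 = 95.071 m.
Total stopping distance = 27.895 + 95.071 = 122.966 m, vs 68 m available — it cannot stop in time and overshoots by 122.966 − 68 = 54.966 m.

No — it overshoots by 55.0 m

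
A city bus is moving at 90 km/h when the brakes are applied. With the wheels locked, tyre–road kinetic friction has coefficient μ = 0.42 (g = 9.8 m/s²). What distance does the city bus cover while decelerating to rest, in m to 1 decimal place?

90 km/h ÷ 3.6 = 25.0000 m/s.
a = μg = 0.42 × 9.8 = 4.116 m/s².
Braking distance = v²/(2a) = 25.0000² / (2 × 4.116) = 625.000 / 8.232 = 75.923 m.

Braking distance ≈ 75.9 m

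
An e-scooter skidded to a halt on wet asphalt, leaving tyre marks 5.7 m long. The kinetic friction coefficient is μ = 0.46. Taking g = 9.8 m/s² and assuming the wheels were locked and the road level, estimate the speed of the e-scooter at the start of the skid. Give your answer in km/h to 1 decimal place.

Deceleration a = μg = 0.46 × 9.8 = 4.508 m/s².
v = √(2a·d) = √(2 × 4.508 × 5.7) = √51.391 = 7.1688 m/s.
= 7.1688 × 3.6 = 25.808 km/h.

Initial speed ≈ 25.8 km/h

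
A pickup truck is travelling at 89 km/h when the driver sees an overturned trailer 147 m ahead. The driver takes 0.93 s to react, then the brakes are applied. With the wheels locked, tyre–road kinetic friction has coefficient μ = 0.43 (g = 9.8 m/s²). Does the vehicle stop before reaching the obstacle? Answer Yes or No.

89 km/h ÷ 3.6 = 24.7222 m/s.
a = μg = 0.43 × 9.8 = 4.214 m/s².
Reaction distance = 24.7222 × 0.93 = 22.992 m.
Braking distance = v²/(2a) = 611.187 / 8.428 = 72.519 m.
Total stopping distance = 22.992 + 72.519 = 95.511 m, vs 147 m available — it stops with 147 − 95.511 = 51.489 m to spare.

Yes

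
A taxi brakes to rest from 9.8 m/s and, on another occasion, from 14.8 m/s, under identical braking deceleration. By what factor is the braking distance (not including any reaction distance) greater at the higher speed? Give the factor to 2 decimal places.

Braking distance d = v²/(2a), so with a fixed, d ∝ v².
Factor = (14.8/9.8)² = 1.5102² = 2.2807.

Factor ≈ 2.28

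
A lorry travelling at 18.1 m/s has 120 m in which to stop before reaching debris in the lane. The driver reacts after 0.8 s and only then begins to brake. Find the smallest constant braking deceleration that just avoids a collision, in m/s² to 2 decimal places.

Required deceleration ≈ 1.55 m/s²

Distance covered during reaction = 18.1000 × 0.8 = 14.480 m.
Distance available for braking: 120 − 14.480 = 105.520 m.
v² = 2a·d ⇒ a = v²/(2d) = 18.1000² / (2 × 105.520) = 327.610 / 211.040 = 1.5524 m/s².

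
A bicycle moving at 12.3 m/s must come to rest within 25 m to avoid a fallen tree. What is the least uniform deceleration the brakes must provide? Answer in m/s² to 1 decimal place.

Required deceleration ≈ 3.0 m/s²

v² = 2a·d ⇒ a = v²/(2d) = 12.3000² / (2 × 25.000) = 151.290 / 50.000 = 3.0258 m/s².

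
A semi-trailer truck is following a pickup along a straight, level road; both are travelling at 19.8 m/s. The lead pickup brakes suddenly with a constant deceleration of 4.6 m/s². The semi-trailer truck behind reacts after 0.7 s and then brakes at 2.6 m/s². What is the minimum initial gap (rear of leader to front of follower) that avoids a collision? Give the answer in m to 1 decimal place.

Leader travels v²/(2a_L) = 392.040 / 9.200 = 42.613 m before stopping.
Follower covers v·t_r = 19.8000 × 0.7 = 13.860 m while reacting, then v²/(2a_F) = 392.040 / 5.200 = 75.392 m while braking, for a total of 13.860 + 75.392 = 89.252 m.
Since a_F ≤ a_L and the follower starts braking later, the follower is never slower than the leader, so the closest approach is when both have stopped.
Minimum gap = 89.252 − 42.613 = 46.639 m.

Minimum gap ≈ 46.6 m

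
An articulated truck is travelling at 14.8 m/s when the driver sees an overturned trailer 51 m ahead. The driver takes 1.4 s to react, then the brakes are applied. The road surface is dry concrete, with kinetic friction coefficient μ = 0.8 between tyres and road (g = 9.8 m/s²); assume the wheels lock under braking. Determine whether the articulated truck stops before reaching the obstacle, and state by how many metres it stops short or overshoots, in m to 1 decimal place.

a = μg = 0.8 × 9.8 = 7.840 m/s².
Reaction distance = 14.8000 × 1.4 = 20.720 m.
Braking distance = v²/(2a) = 219.040 / 15.680 = 13.969 m.
Total stopping distance = 20.720 + 13.969 = 34.689 m, vs 51 m available — it stops with 51 − 34.689 = 16.311 m to spare.

Yes — it stops 16.3 m short of the obstacle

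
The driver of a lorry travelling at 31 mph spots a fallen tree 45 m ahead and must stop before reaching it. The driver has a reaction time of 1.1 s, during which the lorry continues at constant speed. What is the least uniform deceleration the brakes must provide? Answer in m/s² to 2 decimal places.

Required deceleration ≈ 3.23 m/s²

31 mph × 0.44704 = 13.8582 m/s.
Distance covered during reaction = 13.8582 × 1.1 = 15.244 m.
Distance available for braking: 45 − 15.244 = 29.756 m.
v² = 2a·d ⇒ a = v²/(2d) = 13.8582² / (2 × 29.756) = 192.050 / 59.512 = 3.2271 m/s².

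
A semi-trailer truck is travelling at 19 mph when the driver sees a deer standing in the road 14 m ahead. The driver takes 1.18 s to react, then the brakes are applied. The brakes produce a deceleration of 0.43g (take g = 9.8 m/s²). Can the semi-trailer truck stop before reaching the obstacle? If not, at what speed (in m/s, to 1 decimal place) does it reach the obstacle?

19 mph × 0.44704 = 8.4938 m/s.
a = 0.43 × 9.8 = 4.214 m/s².
Reaction distance = 8.4938 × 1.18 = 10.023 m.
Braking distance needed to stop: v²/(2a) = 72.145 / 8.428 = 8.560 m, so total needed = 10.023 + 8.560 = 18.583 m > 14 m — it cannot stop.
Distance remaining when braking begins: 14 − 10.023 = 3.977 m.
v² = v₀² − 2a·d = 72.145 − 2 × 4.214 × 3.977 = 38.627 m²/s².
v = √38.627 = 6.215 m/s.

No — it strikes the obstacle at 6.2 m/s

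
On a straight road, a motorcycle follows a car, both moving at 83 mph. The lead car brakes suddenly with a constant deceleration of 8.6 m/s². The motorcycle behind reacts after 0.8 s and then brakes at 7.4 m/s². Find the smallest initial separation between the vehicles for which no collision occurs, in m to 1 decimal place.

Minimum gap ≈ 42.7 m

83 mph × 0.44704 = 37.1043 m/s.
Leader travels v²/(2a_L) = 1376.729 / 17.200 = 80.042 m before stopping.
Follower covers v·t_r = 37.1043 × 0.8 = 29.683 m while reacting, then v²/(2a_F) = 1376.729 / 14.800 = 93.022 m while braking, for a total of 29.683 + 93.022 = 122.705 m.
Since a_F ≤ a_L and the follower starts braking later, the follower is never slower than the leader, so the closest approach is when both have stopped.
Minimum gap = 122.705 − 80.042 = 42.663 m.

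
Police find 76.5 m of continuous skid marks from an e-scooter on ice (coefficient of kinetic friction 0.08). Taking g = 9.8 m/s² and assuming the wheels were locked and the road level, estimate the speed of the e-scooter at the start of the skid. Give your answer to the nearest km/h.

Deceleration a = μg = 0.08 × 9.8 = 0.784 m/s².
v = √(2a·d) = √(2 × 0.784 × 76.5) = √119.952 = 10.9523 m/s.
= 10.9523 × 3.6 = 39.428 km/h.

Initial speed ≈ 39 km/h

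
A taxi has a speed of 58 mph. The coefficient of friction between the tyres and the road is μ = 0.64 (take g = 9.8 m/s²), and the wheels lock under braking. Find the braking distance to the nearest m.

58 mph × 0.44704 = 25.9283 m/s.
a = μg = 0.64 × 9.8 = 6.272 m/s².
Braking distance = v²/(2a) = 25.9283² / (2 × 6.272) = 672.277 / 12.544 = 53.594 m.

Braking distance ≈ 54 m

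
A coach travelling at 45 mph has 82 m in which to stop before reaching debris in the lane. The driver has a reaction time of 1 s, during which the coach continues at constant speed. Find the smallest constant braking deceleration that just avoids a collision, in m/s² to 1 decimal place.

Required deceleration ≈ 3.3 m/s²

45 mph × 0.44704 = 20.1168 m/s.
Distance covered during reaction = 20.1168 × 1 = 20.117 m.
Distance available for braking: 82 − 20.117 = 61.883 m.
v² = 2a·d ⇒ a = v²/(2d) = 20.1168² / (2 × 61.883) = 404.686 / 123.766 = 3.2698 m/s².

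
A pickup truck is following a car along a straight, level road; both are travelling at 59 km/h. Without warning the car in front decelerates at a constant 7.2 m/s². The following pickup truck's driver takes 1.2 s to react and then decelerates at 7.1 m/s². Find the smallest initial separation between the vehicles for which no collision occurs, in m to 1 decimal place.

59 km/h ÷ 3.6 = 16.3889 m/s.
Leader travels v²/(2a_L) = 268.596 / 14.400 = 18.652 m before stopping.
Follower covers v·t_r = 16.3889 × 1.2 = 19.667 m while reacting, then v²/(2a_F) = 268.596 / 14.200 = 18.915 m while braking, for a total of 19.667 + 18.915 = 38.582 m.
Since a_F ≤ a_L and the follower starts braking later, the follower is never slower than the leader, so the closest approach is when both have stopped.
Minimum gap = 38.582 − 18.652 = 19.930 m.

Minimum gap ≈ 19.9 m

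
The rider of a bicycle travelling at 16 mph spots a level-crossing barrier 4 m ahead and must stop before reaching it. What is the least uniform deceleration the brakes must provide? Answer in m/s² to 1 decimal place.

Required deceleration ≈ 6.4 m/s²

16 mph × 0.44704 = 7.1526 m/s.
v² = 2a·d ⇒ a = v²/(2d) = 7.1526² / (2 × 4.000) = 51.160 / 8.000 = 6.3950 m/s².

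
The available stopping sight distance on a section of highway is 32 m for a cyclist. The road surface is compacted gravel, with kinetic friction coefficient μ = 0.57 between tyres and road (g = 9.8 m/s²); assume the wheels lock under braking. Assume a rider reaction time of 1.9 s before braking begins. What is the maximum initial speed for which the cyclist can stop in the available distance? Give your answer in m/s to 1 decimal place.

a = μg = 0.57 × 9.8 = 5.586 m/s².
Stopping distance: v·t_r + v²/(2a) = 32 with t_r = 1.9 s and a = 5.586 m/s².
So v² + 21.227 v − 357.50 = 0.
Positive root: v = −a·t_r + √((a·t_r)² + 2a·d) = −10.613 + √(112.636 + 357.50) = 11.0696 m/s.

Maximum speed ≈ 11.1 m/s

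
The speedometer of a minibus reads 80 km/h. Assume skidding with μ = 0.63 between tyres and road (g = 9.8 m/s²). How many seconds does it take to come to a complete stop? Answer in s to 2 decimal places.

Braking time ≈ 3.60 s

80 km/h ÷ 3.6 = 22.2222 m/s.
a = μg = 0.63 × 9.8 = 6.174 m/s².
Braking time = v/a = 22.2222 / 6.174 = 3.599 s.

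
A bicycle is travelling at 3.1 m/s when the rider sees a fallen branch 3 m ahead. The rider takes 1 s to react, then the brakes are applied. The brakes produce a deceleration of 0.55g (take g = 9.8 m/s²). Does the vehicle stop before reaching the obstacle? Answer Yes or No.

a = 0.55 × 9.8 = 5.390 m/s².
Reaction distance = 3.1000 × 1 = 3.100 m.
Braking distance = v²/(2a) = 9.610 / 10.780 = 0.891 m.
Total stopping distance = 3.100 + 0.891 = 3.991 m, vs 3 m available — it cannot stop in time and overshoots by 3.991 − 3 = 0.991 m.

No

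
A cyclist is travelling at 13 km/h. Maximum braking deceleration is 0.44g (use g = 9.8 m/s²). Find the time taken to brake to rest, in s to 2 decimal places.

13 km/h ÷ 3.6 = 3.6111 m/s.
a = 0.44 × 9.8 = 4.312 m/s².
Braking time = v/a = 3.6111 / 4.312 = 0.837 s.

Braking time ≈ 0.84 s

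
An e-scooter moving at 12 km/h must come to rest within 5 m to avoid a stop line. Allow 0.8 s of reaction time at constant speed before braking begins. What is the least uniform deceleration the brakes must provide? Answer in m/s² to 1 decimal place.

12 km/h ÷ 3.6 = 3.3333 m/s.
Distance covered during reaction = 3.3333 × 0.8 = 2.667 m.
Distance available for braking: 5 − 2.667 = 2.333 m.
v² = 2a·d ⇒ a = v²/(2d) = 3.3333² / (2 × 2.333) = 11.111 / 4.666 = 2.3813 m/s².

Required deceleration ≈ 2.4 m/s²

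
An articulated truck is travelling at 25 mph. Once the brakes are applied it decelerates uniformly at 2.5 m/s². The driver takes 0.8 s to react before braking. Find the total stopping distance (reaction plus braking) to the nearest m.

Total stopping distance ≈ 34 m

25 mph × 0.44704 = 11.1760 m/s.
Reaction distance = v·t_r = 11.1760 × 0.8 = 8.941 m.
Braking distance = v²/(2a) = 11.1760² / (2 × 2.500) = 124.903 / 5.000 = 24.981 m.
Total = 8.941 + 24.981 = 33.922 m.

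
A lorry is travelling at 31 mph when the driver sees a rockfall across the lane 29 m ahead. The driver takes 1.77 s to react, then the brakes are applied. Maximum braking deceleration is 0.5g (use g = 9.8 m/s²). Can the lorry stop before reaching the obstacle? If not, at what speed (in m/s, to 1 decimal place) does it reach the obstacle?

31 mph × 0.44704 = 13.8582 m/s.
a = 0.5 × 9.8 = 4.900 m/s².
Reaction distance = 13.8582 × 1.77 = 24.529 m.
Braking distance needed to stop: v²/(2a) = 192.050 / 9.800 = 19.597 m, so total needed = 24.529 + 19.597 = 44.126 m > 29 m — it cannot stop.
Distance remaining when braking begins: 29 − 24.529 = 4.471 m.
v² = v₀² − 2a·d = 192.050 − 2 × 4.900 × 4.471 = 148.234 m²/s².
v = √148.234 = 12.175 m/s.

No — it strikes the obstacle at 12.2 m/s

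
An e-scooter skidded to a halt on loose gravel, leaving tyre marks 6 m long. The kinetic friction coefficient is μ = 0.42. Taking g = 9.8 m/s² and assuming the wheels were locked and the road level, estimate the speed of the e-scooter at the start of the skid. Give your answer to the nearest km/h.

Deceleration a = μg = 0.42 × 9.8 = 4.116 m/s².
v = √(2a·d) = √(2 × 4.116 × 6) = √49.392 = 7.0279 m/s.
= 7.0279 × 3.6 = 25.300 km/h.

Initial speed ≈ 25 km/h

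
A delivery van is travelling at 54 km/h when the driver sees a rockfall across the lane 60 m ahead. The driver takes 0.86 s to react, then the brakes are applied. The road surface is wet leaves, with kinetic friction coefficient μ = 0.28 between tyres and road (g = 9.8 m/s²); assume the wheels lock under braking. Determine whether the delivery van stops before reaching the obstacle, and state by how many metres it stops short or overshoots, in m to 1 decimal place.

54 km/h ÷ 3.6 = 15.0000 m/s.
a = μg = 0.28 × 9.8 = 2.744 m/s².
Reaction distance = 15.0000 × 0.86 = 12.900 m.
Braking distance = v²/(2a) = 225.000 / 5.488 = 40.999 m.
Total stopping distance = 12.900 + 40.999 = 53.899 m, vs 60 m available — it stops with 60 − 53.899 = 6.101 m to spare.

Yes — it stops 6.1 m short of the obstacle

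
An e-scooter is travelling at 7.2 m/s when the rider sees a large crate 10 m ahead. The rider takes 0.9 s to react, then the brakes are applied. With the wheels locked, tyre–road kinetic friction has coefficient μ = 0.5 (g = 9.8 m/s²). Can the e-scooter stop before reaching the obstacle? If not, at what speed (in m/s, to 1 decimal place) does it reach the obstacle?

No — it strikes the obstacle at 4.2 m/s

a = μg = 0.5 × 9.8 = 4.900 m/s².
Reaction distance = 7.2000 × 0.9 = 6.480 m.
Braking distance needed to stop: v²/(2a) = 51.840 / 9.800 = 5.290 m, so total needed = 6.480 + 5.290 = 11.770 m > 10 m — it cannot stop.
Distance remaining when braking begins: 10 − 6.480 = 3.520 m.
v² = v₀² − 2a·d = 51.840 − 2 × 4.900 × 3.520 = 17.344 m²/s².
v = √17.344 = 4.165 m/s.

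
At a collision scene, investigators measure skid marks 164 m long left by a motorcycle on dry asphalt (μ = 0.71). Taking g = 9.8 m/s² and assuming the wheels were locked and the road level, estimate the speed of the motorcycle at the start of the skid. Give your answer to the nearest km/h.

Initial speed ≈ 172 km/h

Deceleration a = μg = 0.71 × 9.8 = 6.958 m/s².
v = √(2a·d) = √(2 × 6.958 × 164) = √2282.224 = 47.7726 m/s.
= 47.7726 × 3.6 = 171.981 km/h.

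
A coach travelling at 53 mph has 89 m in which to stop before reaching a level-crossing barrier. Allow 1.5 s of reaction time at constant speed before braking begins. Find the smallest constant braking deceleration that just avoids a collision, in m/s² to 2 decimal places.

53 mph × 0.44704 = 23.6931 m/s.
Distance covered during reaction = 23.6931 × 1.5 = 35.540 m.
Distance available for braking: 89 − 35.540 = 53.460 m.
v² = 2a·d ⇒ a = v²/(2d) = 23.6931² / (2 × 53.460) = 561.363 / 106.920 = 5.2503 m/s².

Required deceleration ≈ 5.25 m/s²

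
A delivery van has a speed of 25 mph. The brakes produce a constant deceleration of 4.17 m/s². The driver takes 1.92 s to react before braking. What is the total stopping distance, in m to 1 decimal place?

Total stopping distance ≈ 36.4 m

25 mph × 0.44704 = 11.1760 m/s.
Reaction distance = v·t_r = 11.1760 × 1.92 = 21.458 m.
Braking distance = v²/(2a) = 11.1760² / (2 × 4.170) = 124.903 / 8.340 = 14.976 m.
Total = 21.458 + 14.976 = 36.434 m.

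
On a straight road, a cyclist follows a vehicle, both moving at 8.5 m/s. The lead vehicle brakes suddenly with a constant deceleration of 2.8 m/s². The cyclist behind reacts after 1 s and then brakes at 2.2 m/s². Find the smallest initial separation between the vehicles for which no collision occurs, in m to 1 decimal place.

Leader travels v²/(2a_L) = 72.250 / 5.600 = 12.902 m before stopping.
Follower covers v·t_r = 8.5000 × 1 = 8.500 m while reacting, then v²/(2a_F) = 72.250 / 4.400 = 16.420 m while braking, for a total of 8.500 + 16.420 = 24.920 m.
Since a_F ≤ a_L and the follower starts braking later, the follower is never slower than the leader, so the closest approach is when both have stopped.
Minimum gap = 24.920 − 12.902 = 12.018 m.

Minimum gap ≈ 12.0 m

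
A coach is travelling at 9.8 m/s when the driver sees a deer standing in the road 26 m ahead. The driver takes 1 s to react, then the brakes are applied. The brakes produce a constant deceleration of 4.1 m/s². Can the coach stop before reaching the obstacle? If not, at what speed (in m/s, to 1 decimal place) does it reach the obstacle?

Yes — it stops about 4.5 m short of the obstacle, so it never reaches it

Reaction distance = 9.8000 × 1 = 9.800 m.
Braking distance = v²/(2a) = 96.040 / 8.200 = 11.712 m.
Total stopping distance = 9.800 + 11.712 = 21.512 m, vs 26 m available — it stops with 26 − 21.512 = 4.488 m to spare.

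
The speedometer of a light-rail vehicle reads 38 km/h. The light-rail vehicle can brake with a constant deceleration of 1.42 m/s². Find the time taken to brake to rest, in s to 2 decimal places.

38 km/h ÷ 3.6 = 10.5556 m/s.
Braking time = v/a = 10.5556 / 1.420 = 7.434 s.

Braking time ≈ 7.43 s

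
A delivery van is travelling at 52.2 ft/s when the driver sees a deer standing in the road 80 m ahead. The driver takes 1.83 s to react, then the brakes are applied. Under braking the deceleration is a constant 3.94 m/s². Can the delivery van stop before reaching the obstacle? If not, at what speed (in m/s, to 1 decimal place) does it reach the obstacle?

Yes — it stops about 18.8 m short of the obstacle, so it never reaches it

52.2 ft/s × 0.3048 = 15.9106 m/s.
Reaction distance = 15.9106 × 1.83 = 29.116 m.
Braking distance = v²/(2a) = 253.147 / 7.880 = 32.125 m.
Total stopping distance = 29.116 + 32.125 = 61.241 m, vs 80 m available — it stops with 80 − 61.241 = 18.759 m to spare.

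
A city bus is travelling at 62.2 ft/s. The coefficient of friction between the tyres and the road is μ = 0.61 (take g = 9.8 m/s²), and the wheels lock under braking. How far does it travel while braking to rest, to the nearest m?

Braking distance ≈ 30 m

62.2 ft/s × 0.3048 = 18.9586 m/s.
a = μg = 0.61 × 9.8 = 5.978 m/s².
Braking distance = v²/(2a) = 18.9586² / (2 × 5.978) = 359.429 / 11.956 = 30.063 m.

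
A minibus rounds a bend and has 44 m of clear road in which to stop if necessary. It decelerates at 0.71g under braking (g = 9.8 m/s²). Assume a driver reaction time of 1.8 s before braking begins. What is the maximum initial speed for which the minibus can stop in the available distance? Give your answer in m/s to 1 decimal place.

Maximum speed ≈ 15.2 m/s

a = 0.71 × 9.8 = 6.958 m/s².
Stopping distance: v·t_r + v²/(2a) = 44 with t_r = 1.8 s and a = 6.958 m/s².
So v² + 25.049 v − 612.30 = 0.
Positive root: v = −a·t_r + √((a·t_r)² + 2a·d) = −12.524 + √(156.851 + 612.30) = 15.2096 m/s.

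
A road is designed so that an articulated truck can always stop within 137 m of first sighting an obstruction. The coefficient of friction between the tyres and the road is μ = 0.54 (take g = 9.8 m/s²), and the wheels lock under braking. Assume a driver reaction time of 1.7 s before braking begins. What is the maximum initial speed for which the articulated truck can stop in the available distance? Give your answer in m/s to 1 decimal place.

Maximum speed ≈ 30.1 m/s

a = μg = 0.54 × 9.8 = 5.292 m/s².
Stopping distance: v·t_r + v²/(2a) = 137 with t_r = 1.7 s and a = 5.292 m/s².
So v² + 17.993 v − 1450.01 = 0.
Positive root: v = −a·t_r + √((a·t_r)² + 2a·d) = −8.996 + √(80.928 + 1450.01) = 30.1312 m/s.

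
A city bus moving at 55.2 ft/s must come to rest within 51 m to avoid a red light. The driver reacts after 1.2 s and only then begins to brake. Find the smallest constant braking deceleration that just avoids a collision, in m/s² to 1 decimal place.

Required deceleration ≈ 4.6 m/s²

55.2 ft/s × 0.3048 = 16.8250 m/s.
Distance covered during reaction = 16.8250 × 1.2 = 20.190 m.
Distance available for braking: 51 − 20.190 = 30.810 m.
v² = 2a·d ⇒ a = v²/(2d) = 16.8250² / (2 × 30.810) = 283.081 / 61.620 = 4.5940 m/s².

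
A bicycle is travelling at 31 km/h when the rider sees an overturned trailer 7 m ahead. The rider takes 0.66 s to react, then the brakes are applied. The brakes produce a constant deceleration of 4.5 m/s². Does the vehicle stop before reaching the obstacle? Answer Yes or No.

No

31 km/h ÷ 3.6 = 8.6111 m/s.
Reaction distance = 8.6111 × 0.66 = 5.683 m.
Braking distance = v²/(2a) = 74.151 / 9.000 = 8.239 m.
Total stopping distance = 5.683 + 8.239 = 13.922 m, vs 7 m available — it cannot stop in time and overshoots by 13.922 − 7 = 6.922 m.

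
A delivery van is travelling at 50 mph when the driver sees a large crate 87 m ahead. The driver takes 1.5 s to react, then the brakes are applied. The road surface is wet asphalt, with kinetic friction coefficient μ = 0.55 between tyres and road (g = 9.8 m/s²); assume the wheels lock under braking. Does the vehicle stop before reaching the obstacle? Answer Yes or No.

Yes

50 mph × 0.44704 = 22.3520 m/s.
a = μg = 0.55 × 9.8 = 5.390 m/s².
Reaction distance = 22.3520 × 1.5 = 33.528 m.
Braking distance = v²/(2a) = 499.612 / 10.780 = 46.346 m.
Total stopping distance = 33.528 + 46.346 = 79.874 m, vs 87 m available — it stops with 87 − 79.874 = 7.126 m to spare.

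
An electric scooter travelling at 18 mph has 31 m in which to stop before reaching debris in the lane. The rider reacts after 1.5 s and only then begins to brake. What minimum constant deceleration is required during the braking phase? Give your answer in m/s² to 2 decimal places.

Required deceleration ≈ 1.71 m/s²

18 mph × 0.44704 = 8.0467 m/s.
Distance covered during reaction = 8.0467 × 1.5 = 12.070 m.
Distance available for braking: 31 − 12.070 = 18.930 m.
v² = 2a·d ⇒ a = v²/(2d) = 8.0467² / (2 × 18.930) = 64.749 / 37.860 = 1.7102 m/s².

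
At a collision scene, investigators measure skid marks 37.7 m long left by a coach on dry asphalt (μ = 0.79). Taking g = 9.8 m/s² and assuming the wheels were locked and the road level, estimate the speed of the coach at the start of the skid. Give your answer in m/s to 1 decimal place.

Initial speed ≈ 24.2 m/s

Deceleration a = μg = 0.79 × 9.8 = 7.742 m/s².
v = √(2a·d) = √(2 × 7.742 × 37.7) = √583.747 = 24.1609 m/s.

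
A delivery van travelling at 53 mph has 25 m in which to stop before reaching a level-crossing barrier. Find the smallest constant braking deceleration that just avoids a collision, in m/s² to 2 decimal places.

Required deceleration ≈ 11.23 m/s²

53 mph × 0.44704 = 23.6931 m/s.
v² = 2a·d ⇒ a = v²/(2d) = 23.6931² / (2 × 25.000) = 561.363 / 50.000 = 11.2273 m/s².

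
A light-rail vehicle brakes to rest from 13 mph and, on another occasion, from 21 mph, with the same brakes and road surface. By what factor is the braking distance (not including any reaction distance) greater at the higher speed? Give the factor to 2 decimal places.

Factor ≈ 2.61

Braking distance d = v²/(2a), so with a fixed, d ∝ v².
Factor = (21/13)² = 1.6154² = 2.6095.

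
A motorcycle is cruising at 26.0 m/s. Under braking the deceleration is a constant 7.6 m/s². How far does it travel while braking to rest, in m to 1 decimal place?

Braking distance ≈ 44.5 m

Braking distance = v²/(2a) = 26.0000² / (2 × 7.600) = 676.000 / 15.200 = 44.474 m.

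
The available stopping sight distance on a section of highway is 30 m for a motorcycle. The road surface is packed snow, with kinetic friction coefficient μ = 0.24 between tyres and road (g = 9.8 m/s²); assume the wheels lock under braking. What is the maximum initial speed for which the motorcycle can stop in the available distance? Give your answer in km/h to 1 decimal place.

Maximum speed ≈ 42.8 km/h

a = μg = 0.24 × 9.8 = 2.352 m/s².
v²/(2a) = d ⇒ v = √(2 × 2.352 × 30) = √141.12 = 11.8794 m/s.
11.8794 m/s × 3.6 = 42.766 km/h.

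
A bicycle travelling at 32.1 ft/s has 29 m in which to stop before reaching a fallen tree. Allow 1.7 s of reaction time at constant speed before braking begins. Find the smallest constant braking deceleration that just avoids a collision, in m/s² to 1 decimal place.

32.1 ft/s × 0.3048 = 9.7841 m/s.
Distance covered during reaction = 9.7841 × 1.7 = 16.633 m.
Distance available for braking: 29 − 16.633 = 12.367 m.
v² = 2a·d ⇒ a = v²/(2d) = 9.7841² / (2 × 12.367) = 95.729 / 24.734 = 3.8703 m/s².

Required deceleration ≈ 3.9 m/s²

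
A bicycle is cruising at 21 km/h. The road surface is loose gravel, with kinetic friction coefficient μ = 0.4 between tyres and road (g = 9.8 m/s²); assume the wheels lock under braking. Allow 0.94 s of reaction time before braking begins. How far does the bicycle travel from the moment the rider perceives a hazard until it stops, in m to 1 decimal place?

Total stopping distance ≈ 9.8 m

21 km/h ÷ 3.6 = 5.8333 m/s.
a = μg = 0.4 × 9.8 = 3.920 m/s².
Reaction distance = v·t_r = 5.8333 × 0.94 = 5.483 m.
Braking distance = v²/(2a) = 5.8333² / (2 × 3.920) = 34.027 / 7.840 = 4.340 m.
Total = 5.483 + 4.340 = 9.823 m.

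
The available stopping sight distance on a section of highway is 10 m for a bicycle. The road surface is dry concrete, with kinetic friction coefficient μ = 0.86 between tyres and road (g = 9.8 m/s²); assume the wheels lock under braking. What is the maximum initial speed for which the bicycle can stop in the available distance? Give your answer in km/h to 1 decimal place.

a = μg = 0.86 × 9.8 = 8.428 m/s².
v²/(2a) = d ⇒ v = √(2 × 8.428 × 10) = √168.56 = 12.9831 m/s.
12.9831 m/s × 3.6 = 46.739 km/h.

Maximum speed ≈ 46.7 km/h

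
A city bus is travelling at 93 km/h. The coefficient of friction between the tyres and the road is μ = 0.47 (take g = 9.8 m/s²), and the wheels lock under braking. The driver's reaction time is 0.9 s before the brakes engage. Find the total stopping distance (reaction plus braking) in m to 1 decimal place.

93 km/h ÷ 3.6 = 25.8333 m/s.
a = μg = 0.47 × 9.8 = 4.606 m/s².
Reaction distance = v·t_r = 25.8333 × 0.9 = 23.250 m.
Braking distance = v²/(2a) = 25.8333² / (2 × 4.606) = 667.359 / 9.212 = 72.445 m.
Total = 23.250 + 72.445 = 95.695 m.

Total stopping distance ≈ 95.7 m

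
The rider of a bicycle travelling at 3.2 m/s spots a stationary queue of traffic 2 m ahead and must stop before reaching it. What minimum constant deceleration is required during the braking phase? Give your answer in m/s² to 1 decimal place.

v² = 2a·d ⇒ a = v²/(2d) = 3.2000² / (2 × 2.000) = 10.240 / 4.000 = 2.5600 m/s².

Required deceleration ≈ 2.6 m/s²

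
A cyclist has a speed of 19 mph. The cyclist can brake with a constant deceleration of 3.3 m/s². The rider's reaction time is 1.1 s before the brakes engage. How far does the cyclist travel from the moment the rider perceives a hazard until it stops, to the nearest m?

19 mph × 0.44704 = 8.4938 m/s.
Reaction distance = v·t_r = 8.4938 × 1.1 = 9.343 m.
Braking distance = v²/(2a) = 8.4938² / (2 × 3.300) = 72.145 / 6.600 = 10.931 m.
Total = 9.343 + 10.931 = 20.274 m.

Total stopping distance ≈ 20 m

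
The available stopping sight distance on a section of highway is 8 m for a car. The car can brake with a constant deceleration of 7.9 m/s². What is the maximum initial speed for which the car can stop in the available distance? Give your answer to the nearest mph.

v²/(2a) = d ⇒ v = √(2 × 7.900 × 8) = √126.40 = 11.2428 m/s.
11.2428 m/s ÷ 0.44704 = 25.149 mph.

Maximum speed ≈ 25 mph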